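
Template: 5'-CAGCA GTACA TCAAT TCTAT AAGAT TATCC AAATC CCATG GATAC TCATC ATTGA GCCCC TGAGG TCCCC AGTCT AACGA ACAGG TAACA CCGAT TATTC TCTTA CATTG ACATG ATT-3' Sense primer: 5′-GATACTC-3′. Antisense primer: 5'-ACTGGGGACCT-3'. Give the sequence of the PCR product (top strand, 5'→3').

5'-GATACTCATCATTGAGCCCCTGAGGTCCCCAGT-3'

Scanning the template, GATACTC occurs at positions 41–47; this primer anneals to the bottom strand there with its 3' end pointing downstream.
Reverse complement of the reverse primer: AGGTCCCCAGT. This occurs on the top strand at positions 63–73.
The product is the template from position 41 through 73 (33 bp).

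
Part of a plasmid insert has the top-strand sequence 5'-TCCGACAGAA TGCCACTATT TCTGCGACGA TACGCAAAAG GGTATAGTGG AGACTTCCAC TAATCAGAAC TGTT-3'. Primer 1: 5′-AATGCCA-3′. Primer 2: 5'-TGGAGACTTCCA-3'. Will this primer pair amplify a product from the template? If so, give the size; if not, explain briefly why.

No product — both primers anneal to the same strand and extend in the same direction.

Primer 1 (AATGCCA) matches the top strand at positions 9–15 (3' end points downstream).
Primer 2 (TGGAGACTTCCA) also matches the top strand directly, at positions 48–59 — its reverse complement TGGAAGTCTCCA is not present.
Both primers anneal to the bottom strand with 3' ends pointing the same way, so neither can prime synthesis back toward the other.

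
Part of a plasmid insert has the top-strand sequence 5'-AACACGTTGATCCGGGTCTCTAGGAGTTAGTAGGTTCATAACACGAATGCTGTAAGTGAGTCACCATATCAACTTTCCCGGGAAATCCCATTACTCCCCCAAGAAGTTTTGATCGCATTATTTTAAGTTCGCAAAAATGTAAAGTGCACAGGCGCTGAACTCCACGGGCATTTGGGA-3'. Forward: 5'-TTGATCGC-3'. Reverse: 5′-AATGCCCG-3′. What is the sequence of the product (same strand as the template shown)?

5'-TTGATCGCATTATTTTAAGTTCGCAAAAATGTAAAGTGCACAGGCGCTGAACTCCACGGGCATT-3'

Scanning the template, TTGATCGC occurs at positions 109–116; this primer anneals to the bottom strand there with its 3' end pointing downstream.
Reverse complement of the reverse primer: CGGGCATT. This occurs on the top strand at positions 165–172.
The product is the template from position 109 through 172 (64 bp).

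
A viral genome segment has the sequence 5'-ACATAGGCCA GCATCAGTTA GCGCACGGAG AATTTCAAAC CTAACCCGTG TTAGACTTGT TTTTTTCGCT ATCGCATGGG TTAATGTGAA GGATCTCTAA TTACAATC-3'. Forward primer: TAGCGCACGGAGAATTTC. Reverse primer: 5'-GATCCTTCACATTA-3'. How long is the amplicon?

77 bp

The forward primer matches the template at positions 19–36.
Reverse complement of the reverse primer: TAATGTGAAGGATC. This occurs on the top strand at positions 82–95.
Product length = (reverse-primer end) − (forward-primer start) + 1 = 95 − 19 + 1 = 77 bp.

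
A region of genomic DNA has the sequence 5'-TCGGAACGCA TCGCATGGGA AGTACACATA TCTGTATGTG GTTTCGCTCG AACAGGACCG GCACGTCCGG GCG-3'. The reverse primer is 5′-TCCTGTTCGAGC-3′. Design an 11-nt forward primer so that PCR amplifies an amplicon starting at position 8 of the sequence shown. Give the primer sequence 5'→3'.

The reverse primer's reverse complement GCTCGAACAGGA matches the template at positions 46–57; the product starts at position 8.
The forward primer is identical to the top strand over positions 8–18: GCATCGCATGG.

5'-GCATCGCATGG-3'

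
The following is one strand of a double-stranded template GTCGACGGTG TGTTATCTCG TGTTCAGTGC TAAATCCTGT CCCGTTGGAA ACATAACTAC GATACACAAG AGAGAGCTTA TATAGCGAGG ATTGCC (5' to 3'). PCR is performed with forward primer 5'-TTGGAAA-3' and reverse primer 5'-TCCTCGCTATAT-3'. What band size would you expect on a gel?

The forward primer matches the template at positions 45–51.
The reverse primer's reverse complement is ATATAGCGAGGA, which matches the template at positions 80–91.
Product length = (reverse-primer end) − (forward-primer start) + 1 = 91 − 45 + 1 = 47 bp.

47 bp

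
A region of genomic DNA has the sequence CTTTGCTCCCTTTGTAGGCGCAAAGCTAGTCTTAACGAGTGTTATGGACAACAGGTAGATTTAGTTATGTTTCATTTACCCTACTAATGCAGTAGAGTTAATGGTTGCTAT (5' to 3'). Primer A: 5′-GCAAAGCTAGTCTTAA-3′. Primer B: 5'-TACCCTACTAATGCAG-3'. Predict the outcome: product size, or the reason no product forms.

Primer A (GCAAAGCTAGTCTTAA) matches the top strand at positions 20–35 (3' end points downstream).
Primer B (TACCCTACTAATGCAG) also matches the top strand directly, at positions 77–92 — its reverse complement CTGCATTAGTAGGGTA is not present.
Both primers anneal to the bottom strand with 3' ends pointing the same way, so neither can prime synthesis back toward the other.

No product — both primers anneal to the same strand and extend in the same direction.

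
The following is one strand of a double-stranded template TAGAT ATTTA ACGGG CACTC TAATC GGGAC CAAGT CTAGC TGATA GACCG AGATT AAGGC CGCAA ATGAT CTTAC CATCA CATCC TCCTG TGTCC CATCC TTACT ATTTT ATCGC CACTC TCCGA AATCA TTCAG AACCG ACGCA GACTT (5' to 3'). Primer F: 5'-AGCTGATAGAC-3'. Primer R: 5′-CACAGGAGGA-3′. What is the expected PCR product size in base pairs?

Forward primer AGCTGATAGAC is found on the top strand at positions 38–48.
Reverse complement of the reverse primer: TCCTCCTGTG. This occurs on the top strand at positions 83–92.
Product length = (reverse-primer end) − (forward-primer start) + 1 = 92 − 38 + 1 = 55 bp.

55 bp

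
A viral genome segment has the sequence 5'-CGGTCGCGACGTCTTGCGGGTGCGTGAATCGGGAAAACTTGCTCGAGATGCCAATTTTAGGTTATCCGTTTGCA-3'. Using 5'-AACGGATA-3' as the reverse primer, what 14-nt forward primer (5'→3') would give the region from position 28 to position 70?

The reverse primer's reverse complement TATCCGTT matches the template at positions 63–70; the product starts at position 28.
The forward primer is identical to the top strand over positions 28–41: ATCGGGAAAACTTG.

5'-ATCGGGAAAACTTG-3'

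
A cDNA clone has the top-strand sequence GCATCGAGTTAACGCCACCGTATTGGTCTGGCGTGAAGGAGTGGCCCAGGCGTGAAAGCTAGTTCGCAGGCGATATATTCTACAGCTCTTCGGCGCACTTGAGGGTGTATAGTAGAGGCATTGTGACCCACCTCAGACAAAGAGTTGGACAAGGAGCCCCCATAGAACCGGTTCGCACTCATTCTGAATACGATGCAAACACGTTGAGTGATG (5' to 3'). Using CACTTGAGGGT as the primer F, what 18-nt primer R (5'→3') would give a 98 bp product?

5'-TCGTATTCAGAATGAGTG-3'

The forward primer binds at positions 96–106, so a 98 bp product ends at position 96 + 98 − 1 = 193.
The reverse primer anneals to the top strand over positions 176–193, i.e. to CACTCATTCTGAATACGA.
Its sequence written 5'→3' is the reverse complement: TCGTATTCAGAATGAGTG.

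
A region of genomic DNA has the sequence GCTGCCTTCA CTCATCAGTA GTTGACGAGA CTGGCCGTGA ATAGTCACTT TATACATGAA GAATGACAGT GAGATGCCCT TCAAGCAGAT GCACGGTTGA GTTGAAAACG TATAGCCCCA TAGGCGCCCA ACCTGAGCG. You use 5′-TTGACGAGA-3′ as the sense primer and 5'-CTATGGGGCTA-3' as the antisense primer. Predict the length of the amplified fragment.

Scanning the template, TTGACGAGA occurs at positions 22–30; this primer anneals to the bottom strand there with its 3' end pointing downstream.
Taking the reverse complement of CTATGGGGCTA gives TAGCCCCATAG, found at positions 113–123 on the template; the primer anneals here to the top strand with its 3' end pointing upstream.
The product runs from position 22 to position 123, so its length is 123 − 22 + 1 = 102 bp.

102 bp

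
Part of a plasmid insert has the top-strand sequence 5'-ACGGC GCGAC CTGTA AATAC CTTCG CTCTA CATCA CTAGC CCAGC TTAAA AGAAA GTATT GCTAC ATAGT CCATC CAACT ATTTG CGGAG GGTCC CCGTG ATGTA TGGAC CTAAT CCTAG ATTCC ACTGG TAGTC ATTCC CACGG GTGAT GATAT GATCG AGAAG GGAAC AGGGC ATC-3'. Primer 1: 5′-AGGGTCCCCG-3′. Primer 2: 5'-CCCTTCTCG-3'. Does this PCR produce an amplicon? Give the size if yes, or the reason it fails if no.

Yes — a 79 bp product.

Primer 1 (AGGGTCCCCG) matches the top strand at positions 89–98; it acts as a forward primer.
Primer 2's reverse complement is CGAGAAGGG, matching the top strand at positions 159–167; it acts as a reverse primer.
The 3' ends face each other across positions 89–167, giving a 79 bp product.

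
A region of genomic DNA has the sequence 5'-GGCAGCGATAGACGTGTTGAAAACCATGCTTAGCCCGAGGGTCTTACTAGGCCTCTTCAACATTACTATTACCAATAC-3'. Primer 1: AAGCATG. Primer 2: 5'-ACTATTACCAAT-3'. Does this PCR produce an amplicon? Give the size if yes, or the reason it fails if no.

No product — the primers' 3' ends point away from each other.

Primer 1 (AAGCATG) has reverse complement CATGCTT, which matches the top strand at positions 25–31; primer 1 anneals to the top strand there with its 3' end pointing upstream toward position 25.
Primer 2 (ACTATTACCAAT) matches the top strand directly at positions 65–76; it anneals to the bottom strand with its 3' end pointing downstream toward position 76.
The 3' ends diverge (primer 1 extends toward position 1, primer 2 toward position 78), so the primers never converge on a shared product.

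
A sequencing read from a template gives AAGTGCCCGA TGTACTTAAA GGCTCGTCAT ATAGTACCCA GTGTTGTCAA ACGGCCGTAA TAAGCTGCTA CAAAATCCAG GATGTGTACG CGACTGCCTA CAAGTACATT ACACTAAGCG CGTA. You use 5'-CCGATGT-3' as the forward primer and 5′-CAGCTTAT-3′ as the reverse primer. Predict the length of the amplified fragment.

61 bp

Scanning the template, CCGATGT occurs at positions 7–13; this primer anneals to the bottom strand there with its 3' end pointing downstream.
The reverse primer's reverse complement is ATAAGCTG, which matches the template at positions 60–67.
The product runs from position 7 to position 67, so its length is 67 − 7 + 1 = 61 bp.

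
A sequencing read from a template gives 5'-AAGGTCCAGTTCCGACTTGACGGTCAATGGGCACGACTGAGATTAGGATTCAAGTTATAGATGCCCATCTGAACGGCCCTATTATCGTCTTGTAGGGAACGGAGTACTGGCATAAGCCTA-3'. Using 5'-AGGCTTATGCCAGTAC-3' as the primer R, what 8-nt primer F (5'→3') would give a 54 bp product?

The reverse primer's reverse complement GTACTGGCATAAGCCT matches the template at positions 104–119, so the product ends at position 119.
A 54 bp product then starts at position 119 − 54 + 1 = 66.
The forward primer is identical to the top strand there: CATCTGAA.

5'-CATCTGAA-3'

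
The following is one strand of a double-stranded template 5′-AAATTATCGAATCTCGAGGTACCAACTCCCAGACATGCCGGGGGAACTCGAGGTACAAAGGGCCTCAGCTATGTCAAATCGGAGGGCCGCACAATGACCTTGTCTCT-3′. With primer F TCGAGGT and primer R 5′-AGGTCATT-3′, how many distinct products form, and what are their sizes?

The forward primer TCGAGGT matches the top strand at positions 14–20, 48–54.
The reverse primer's reverse complement is AATGACCT, matching at positions 93–100.
Each forward site pairs with the reverse site to give a product ending at position 100: sizes 87, 53 bp.

Two products: 87 bp, 53 bp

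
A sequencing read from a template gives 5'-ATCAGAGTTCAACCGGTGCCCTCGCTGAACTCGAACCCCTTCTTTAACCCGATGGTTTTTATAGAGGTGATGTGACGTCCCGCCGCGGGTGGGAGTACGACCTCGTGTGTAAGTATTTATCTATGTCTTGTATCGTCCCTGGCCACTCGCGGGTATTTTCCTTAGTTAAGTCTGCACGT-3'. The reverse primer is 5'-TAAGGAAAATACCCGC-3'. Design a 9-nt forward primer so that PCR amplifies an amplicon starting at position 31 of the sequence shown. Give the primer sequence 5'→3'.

5'-TCGAACCCC-3'

The reverse primer's reverse complement GCGGGTATTTTCCTTA matches the template at positions 149–164; the product starts at position 31.
The forward primer is identical to the top strand over positions 31–39: TCGAACCCC.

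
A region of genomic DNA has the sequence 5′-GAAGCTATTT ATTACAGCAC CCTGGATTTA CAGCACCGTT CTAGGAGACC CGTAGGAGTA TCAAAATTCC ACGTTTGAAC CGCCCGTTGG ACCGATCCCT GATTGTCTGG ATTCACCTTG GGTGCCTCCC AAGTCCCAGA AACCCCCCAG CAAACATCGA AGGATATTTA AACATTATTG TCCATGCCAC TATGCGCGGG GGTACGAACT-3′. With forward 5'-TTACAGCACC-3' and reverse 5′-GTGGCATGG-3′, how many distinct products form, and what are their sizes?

Two products: 179 bp, 163 bp

The forward primer TTACAGCACC matches the top strand at positions 12–21, 28–37.
The reverse primer's reverse complement is CCATGCCAC, matching at positions 182–190.
Each forward site pairs with the reverse site to give a product ending at position 190: sizes 179, 163 bp.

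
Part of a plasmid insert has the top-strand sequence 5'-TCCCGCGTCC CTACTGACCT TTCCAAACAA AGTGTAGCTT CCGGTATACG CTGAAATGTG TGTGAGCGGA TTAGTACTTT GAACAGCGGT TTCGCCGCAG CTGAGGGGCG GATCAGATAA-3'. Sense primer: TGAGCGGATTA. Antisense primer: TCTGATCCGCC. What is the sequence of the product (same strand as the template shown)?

The forward primer matches the template at positions 63–73.
Taking the reverse complement of TCTGATCCGCC gives GGCGGATCAGA, found at positions 107–117 on the template; the primer anneals here to the top strand with its 3' end pointing upstream.
The product is the template from position 63 through 117 (55 bp).

5'-TGAGCGGATTAGTACTTTGAACAGCGGTTTCGCCGCAGCTGAGGGGCGGATCAGA-3'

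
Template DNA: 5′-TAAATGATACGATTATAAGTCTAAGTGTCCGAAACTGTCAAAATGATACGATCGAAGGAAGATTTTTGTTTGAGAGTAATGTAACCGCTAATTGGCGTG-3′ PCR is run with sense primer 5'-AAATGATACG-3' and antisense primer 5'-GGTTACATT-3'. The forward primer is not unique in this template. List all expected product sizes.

The forward primer AAATGATACG matches the top strand at positions 2–11, 41–50.
The reverse primer's reverse complement is AATGTAACC, matching at positions 78–86.
Each forward site pairs with the reverse site to give a product ending at position 86: sizes 85, 46 bp.

85 bp, 46 bp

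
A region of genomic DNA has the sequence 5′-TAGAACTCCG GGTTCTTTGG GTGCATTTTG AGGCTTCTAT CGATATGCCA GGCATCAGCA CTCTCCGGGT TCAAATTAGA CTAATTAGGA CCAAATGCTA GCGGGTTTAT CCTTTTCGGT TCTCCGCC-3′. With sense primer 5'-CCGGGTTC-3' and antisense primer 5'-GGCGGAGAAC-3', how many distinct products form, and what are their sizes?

Two products: 121 bp, 64 bp

The forward primer CCGGGTTC matches the top strand at positions 8–15, 65–72.
The reverse primer's reverse complement is GTTCTCCGCC, matching at positions 119–128.
Each forward site pairs with the reverse site to give a product ending at position 128: sizes 121, 64 bp.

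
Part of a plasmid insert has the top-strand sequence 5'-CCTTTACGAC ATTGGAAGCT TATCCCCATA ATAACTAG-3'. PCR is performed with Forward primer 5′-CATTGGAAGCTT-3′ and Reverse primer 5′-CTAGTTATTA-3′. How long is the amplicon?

29 bp

The forward primer matches the template at positions 10–21.
Reverse complement of the reverse primer: TAATAACTAG. This occurs on the top strand at positions 29–38.
Product length = (reverse-primer end) − (forward-primer start) + 1 = 38 − 10 + 1 = 29 bp.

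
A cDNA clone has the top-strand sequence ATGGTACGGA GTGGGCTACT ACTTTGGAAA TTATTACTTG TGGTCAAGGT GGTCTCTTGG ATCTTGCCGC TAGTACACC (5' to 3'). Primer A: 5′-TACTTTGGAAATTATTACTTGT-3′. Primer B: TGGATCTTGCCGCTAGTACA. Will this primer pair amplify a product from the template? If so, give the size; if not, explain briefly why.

No product — both primers anneal to the same strand and extend in the same direction.

Primer A (TACTTTGGAAATTATTACTTGT) matches the top strand at positions 20–41 (3' end points downstream).
Primer B (TGGATCTTGCCGCTAGTACA) also matches the top strand directly, at positions 58–77 — its reverse complement TGTACTAGCGGCAAGATCCA is not present.
Both primers anneal to the bottom strand with 3' ends pointing the same way, so neither can prime synthesis back toward the other.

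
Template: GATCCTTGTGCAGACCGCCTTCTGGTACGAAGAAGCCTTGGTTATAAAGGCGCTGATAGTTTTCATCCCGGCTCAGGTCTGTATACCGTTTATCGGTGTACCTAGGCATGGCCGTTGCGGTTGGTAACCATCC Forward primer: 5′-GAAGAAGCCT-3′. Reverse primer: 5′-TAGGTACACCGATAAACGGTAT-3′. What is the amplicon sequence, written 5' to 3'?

5'-GAAGAAGCCTTGGTTATAAAGGCGCTGATAGTTTTCATCCCGGCTCAGGTCTGTATACCGTTTATCGGTGTACCTA-3'

Forward primer GAAGAAGCCT is found on the top strand at positions 29–38.
The reverse primer's reverse complement is ATACCGTTTATCGGTGTACCTA, which matches the template at positions 83–104.
The product is the template from position 29 through 104 (76 bp).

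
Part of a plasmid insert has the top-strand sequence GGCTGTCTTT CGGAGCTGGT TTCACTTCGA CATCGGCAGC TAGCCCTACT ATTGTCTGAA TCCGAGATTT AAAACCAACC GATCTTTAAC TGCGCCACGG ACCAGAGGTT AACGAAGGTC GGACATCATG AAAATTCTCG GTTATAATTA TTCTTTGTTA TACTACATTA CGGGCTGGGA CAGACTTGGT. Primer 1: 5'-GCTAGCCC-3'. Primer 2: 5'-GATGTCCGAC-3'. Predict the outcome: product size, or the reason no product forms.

Primer 1 (GCTAGCCC) matches the top strand at positions 39–46; it acts as a forward primer.
Primer 2's reverse complement is GTCGGACATC, matching the top strand at positions 118–127; it acts as a reverse primer.
The 3' ends face each other across positions 39–127, giving an 89 bp product.

Yes — an 89 bp product.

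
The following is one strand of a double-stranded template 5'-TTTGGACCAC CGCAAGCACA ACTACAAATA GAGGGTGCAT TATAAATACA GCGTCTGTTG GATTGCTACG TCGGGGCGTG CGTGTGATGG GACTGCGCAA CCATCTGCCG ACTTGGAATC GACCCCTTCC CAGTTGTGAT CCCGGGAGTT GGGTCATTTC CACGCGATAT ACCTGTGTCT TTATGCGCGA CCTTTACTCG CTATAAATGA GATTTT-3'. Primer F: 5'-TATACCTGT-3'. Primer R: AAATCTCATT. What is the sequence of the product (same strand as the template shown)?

5'-TATACCTGTGTCTTTATGCGCGACCTTTACTCGCTATAAATGAGATTT-3'

Forward primer TATACCTGT is found on the top strand at positions 168–176.
The reverse primer's reverse complement is AATGAGATTT, which matches the template at positions 206–215.
The product is the template from position 168 through 215 (48 bp).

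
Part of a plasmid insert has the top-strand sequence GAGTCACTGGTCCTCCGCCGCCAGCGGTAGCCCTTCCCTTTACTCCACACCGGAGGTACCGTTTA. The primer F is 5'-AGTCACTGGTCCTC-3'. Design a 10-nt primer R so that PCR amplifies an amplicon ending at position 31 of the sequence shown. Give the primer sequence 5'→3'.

The forward primer binds at positions 2–15; the product's 3' end on the top strand is position 31.
The reverse primer anneals to the top strand over positions 22–31, i.e. to CAGCGGTAGC.
Its sequence written 5'→3' is the reverse complement: GCTACCGCTG.

5'-GCTACCGCTG-3'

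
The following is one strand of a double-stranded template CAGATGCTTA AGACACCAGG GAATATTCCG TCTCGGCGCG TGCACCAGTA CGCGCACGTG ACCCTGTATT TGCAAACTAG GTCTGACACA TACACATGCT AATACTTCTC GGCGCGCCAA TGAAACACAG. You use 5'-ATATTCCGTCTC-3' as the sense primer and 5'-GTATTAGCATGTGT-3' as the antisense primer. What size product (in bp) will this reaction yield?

83 bp

Scanning the template, ATATTCCGTCTC occurs at positions 23–34; this primer anneals to the bottom strand there with its 3' end pointing downstream.
The reverse primer's reverse complement is ACACATGCTAATAC, which matches the template at positions 92–105.
Amplicon spans positions 23–105: 83 bp.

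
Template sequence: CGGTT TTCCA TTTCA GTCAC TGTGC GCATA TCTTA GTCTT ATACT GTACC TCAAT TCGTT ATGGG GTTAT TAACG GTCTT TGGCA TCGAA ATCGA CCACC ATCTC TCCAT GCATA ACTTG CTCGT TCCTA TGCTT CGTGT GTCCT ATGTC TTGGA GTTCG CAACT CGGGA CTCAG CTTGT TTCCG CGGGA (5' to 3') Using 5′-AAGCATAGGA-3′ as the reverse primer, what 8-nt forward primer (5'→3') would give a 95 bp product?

The reverse primer's reverse complement TCCTATGCTT matches the template at positions 126–135, so the product ends at position 135.
A 95 bp product then starts at position 135 − 95 + 1 = 41.
The forward primer is identical to the top strand there: ATACTGTA.

5'-ATACTGTA-3'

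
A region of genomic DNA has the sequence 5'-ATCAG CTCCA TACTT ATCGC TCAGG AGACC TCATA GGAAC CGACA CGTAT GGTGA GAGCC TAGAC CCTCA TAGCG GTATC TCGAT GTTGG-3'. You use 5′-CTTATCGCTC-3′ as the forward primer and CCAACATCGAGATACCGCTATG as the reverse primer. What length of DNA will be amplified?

78 bp

Forward primer CTTATCGCTC is found on the top strand at positions 13–22.
Taking the reverse complement of CCAACATCGAGATACCGCTATG gives CATAGCGGTATCTCGATGTTGG, found at positions 69–90 on the template; the primer anneals here to the top strand with its 3' end pointing upstream.
Product length = (reverse-primer end) − (forward-primer start) + 1 = 90 − 13 + 1 = 78 bp.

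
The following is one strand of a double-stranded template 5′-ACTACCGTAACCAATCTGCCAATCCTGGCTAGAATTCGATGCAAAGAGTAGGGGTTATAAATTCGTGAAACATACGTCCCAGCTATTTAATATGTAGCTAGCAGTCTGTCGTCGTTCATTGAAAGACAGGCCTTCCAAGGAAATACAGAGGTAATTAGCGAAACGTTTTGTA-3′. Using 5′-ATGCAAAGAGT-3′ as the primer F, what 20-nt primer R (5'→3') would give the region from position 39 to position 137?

The product's 3' end on the top strand is position 137.
The reverse primer anneals to the top strand over positions 118–137, i.e. to ATTGAAAGACAGGCCTTCCA.
Its sequence written 5'→3' is the reverse complement: TGGAAGGCCTGTCTTTCAAT.

5'-TGGAAGGCCTGTCTTTCAAT-3'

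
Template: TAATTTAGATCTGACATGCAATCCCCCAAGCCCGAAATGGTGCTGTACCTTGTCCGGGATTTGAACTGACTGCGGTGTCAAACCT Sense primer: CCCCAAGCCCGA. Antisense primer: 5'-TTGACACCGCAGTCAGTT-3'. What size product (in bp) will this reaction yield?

Scanning the template, CCCCAAGCCCGA occurs at positions 24–35; this primer anneals to the bottom strand there with its 3' end pointing downstream.
The reverse primer's reverse complement is AACTGACTGCGGTGTCAA, which matches the template at positions 64–81.
Amplicon spans positions 24–81: 58 bp.

58 bp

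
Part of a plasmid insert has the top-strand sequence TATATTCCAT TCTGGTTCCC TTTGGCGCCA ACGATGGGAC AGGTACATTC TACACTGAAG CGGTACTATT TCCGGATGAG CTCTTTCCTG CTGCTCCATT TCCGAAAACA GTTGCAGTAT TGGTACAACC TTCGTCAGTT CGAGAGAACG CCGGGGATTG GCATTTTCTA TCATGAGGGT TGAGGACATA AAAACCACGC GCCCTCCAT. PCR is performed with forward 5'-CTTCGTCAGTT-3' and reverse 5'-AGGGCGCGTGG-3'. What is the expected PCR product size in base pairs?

76 bp

Forward primer CTTCGTCAGTT is found on the top strand at positions 130–140.
The reverse primer's reverse complement is CCACGCGCCCT, which matches the template at positions 195–205.
The product runs from position 130 to position 205, so its length is 205 − 130 + 1 = 76 bp.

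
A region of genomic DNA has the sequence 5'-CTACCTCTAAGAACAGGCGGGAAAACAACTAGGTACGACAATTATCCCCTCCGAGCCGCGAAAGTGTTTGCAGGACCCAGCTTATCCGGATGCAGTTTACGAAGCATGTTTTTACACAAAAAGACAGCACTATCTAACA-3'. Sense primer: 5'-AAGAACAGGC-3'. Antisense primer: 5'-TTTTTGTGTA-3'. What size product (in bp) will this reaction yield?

The forward primer matches the template at positions 9–18.
The reverse primer's reverse complement is TACACAAAAA, which matches the template at positions 113–122.
The product runs from position 9 to position 122, so its length is 122 − 9 + 1 = 114 bp.

114 bp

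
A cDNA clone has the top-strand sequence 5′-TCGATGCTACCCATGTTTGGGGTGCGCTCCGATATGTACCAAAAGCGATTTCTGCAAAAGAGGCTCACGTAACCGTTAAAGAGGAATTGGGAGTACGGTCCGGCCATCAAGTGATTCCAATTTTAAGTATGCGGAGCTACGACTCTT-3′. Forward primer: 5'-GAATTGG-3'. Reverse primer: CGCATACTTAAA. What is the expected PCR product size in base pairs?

Forward primer GAATTGG is found on the top strand at positions 84–90.
Taking the reverse complement of CGCATACTTAAA gives TTTAAGTATGCG, found at positions 122–133 on the template; the primer anneals here to the top strand with its 3' end pointing upstream.
Product length = (reverse-primer end) − (forward-primer start) + 1 = 133 − 84 + 1 = 50 bp.

50 bp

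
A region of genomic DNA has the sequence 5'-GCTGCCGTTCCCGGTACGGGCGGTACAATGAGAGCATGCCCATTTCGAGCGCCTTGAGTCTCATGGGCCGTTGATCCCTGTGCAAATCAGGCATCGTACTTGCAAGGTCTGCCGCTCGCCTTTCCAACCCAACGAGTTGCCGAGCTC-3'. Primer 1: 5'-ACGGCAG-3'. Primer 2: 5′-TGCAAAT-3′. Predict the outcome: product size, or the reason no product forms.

No product — the primers' 3' ends point away from each other.

Primer 1 (ACGGCAG) has reverse complement CTGCCGT, which matches the top strand at positions 2–8; primer 1 anneals to the top strand there with its 3' end pointing upstream toward position 2.
Primer 2 (TGCAAAT) matches the top strand directly at positions 81–87; it anneals to the bottom strand with its 3' end pointing downstream toward position 87.
The 3' ends diverge (primer 1 extends toward position 1, primer 2 toward position 147), so the primers never converge on a shared product.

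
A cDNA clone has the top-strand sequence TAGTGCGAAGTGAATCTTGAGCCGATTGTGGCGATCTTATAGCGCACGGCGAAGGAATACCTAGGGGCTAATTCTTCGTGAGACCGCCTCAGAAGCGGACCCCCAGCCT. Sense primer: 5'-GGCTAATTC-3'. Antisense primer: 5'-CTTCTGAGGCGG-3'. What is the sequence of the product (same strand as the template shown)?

5'-GGCTAATTCTTCGTGAGACCGCCTCAGAAG-3'

Forward primer GGCTAATTC is found on the top strand at positions 66–74.
The reverse primer's reverse complement is CCGCCTCAGAAG, which matches the template at positions 84–95.
The product is the template from position 66 through 95 (30 bp).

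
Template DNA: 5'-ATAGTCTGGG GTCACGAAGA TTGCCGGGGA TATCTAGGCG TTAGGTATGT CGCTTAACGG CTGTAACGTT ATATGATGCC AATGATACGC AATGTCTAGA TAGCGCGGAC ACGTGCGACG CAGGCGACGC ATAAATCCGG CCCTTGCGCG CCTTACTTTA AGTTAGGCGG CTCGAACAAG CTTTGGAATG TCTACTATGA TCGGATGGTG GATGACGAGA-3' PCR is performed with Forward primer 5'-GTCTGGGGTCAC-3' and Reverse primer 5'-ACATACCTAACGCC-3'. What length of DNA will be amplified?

47 bp

Forward primer GTCTGGGGTCAC is found on the top strand at positions 4–15.
The reverse primer's reverse complement is GGCGTTAGGTATGT, which matches the template at positions 37–50.
Amplicon spans positions 4–50: 47 bp.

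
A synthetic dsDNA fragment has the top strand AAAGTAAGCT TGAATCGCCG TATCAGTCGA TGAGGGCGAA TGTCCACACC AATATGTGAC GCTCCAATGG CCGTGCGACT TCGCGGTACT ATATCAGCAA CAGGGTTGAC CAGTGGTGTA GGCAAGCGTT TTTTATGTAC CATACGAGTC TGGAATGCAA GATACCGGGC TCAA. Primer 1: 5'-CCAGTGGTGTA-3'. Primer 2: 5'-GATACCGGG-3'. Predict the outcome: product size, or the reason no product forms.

Primer 1 (CCAGTGGTGTA) matches the top strand at positions 110–120 (3' end points downstream).
Primer 2 (GATACCGGG) also matches the top strand directly, at positions 161–169 — its reverse complement CCCGGTATC is not present.
Both primers anneal to the bottom strand with 3' ends pointing the same way, so neither can prime synthesis back toward the other.

No product — both primers anneal to the same strand and extend in the same direction.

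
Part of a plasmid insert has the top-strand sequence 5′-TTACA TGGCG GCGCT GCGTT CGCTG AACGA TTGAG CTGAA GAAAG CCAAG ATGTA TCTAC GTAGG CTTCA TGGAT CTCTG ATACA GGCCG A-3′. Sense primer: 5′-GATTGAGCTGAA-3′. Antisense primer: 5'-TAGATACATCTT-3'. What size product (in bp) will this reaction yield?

31 bp

Forward primer GATTGAGCTGAA is found on the top strand at positions 29–40.
Taking the reverse complement of TAGATACATCTT gives AAGATGTATCTA, found at positions 48–59 on the template; the primer anneals here to the top strand with its 3' end pointing upstream.
Product length = (reverse-primer end) − (forward-primer start) + 1 = 59 − 29 + 1 = 31 bp.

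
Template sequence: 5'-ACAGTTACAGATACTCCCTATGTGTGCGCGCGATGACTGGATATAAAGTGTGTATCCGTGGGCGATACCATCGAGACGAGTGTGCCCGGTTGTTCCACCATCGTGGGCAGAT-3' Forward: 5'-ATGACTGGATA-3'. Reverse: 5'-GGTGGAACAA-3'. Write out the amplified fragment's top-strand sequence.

5'-ATGACTGGATATAAAGTGTGTATCCGTGGGCGATACCATCGAGACGAGTGTGCCCGGTTGTTCCACC-3'

The forward primer matches the template at positions 33–43.
Taking the reverse complement of GGTGGAACAA gives TTGTTCCACC, found at positions 90–99 on the template; the primer anneals here to the top strand with its 3' end pointing upstream.
The product is the template from position 33 through 99 (67 bp).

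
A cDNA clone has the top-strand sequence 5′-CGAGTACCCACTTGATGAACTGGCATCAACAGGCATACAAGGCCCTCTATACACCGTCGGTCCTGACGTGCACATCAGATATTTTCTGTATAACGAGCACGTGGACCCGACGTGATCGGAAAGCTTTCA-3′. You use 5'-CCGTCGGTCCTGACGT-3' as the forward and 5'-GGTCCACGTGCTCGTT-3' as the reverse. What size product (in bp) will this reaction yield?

54 bp

The forward primer matches the template at positions 54–69.
Taking the reverse complement of GGTCCACGTGCTCGTT gives AACGAGCACGTGGACC, found at positions 92–107 on the template; the primer anneals here to the top strand with its 3' end pointing upstream.
Amplicon spans positions 54–107: 54 bp.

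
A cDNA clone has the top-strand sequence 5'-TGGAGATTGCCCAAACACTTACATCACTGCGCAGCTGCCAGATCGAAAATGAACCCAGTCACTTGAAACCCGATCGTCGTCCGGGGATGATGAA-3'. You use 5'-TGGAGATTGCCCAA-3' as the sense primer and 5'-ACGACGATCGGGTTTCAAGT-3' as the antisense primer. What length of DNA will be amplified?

80 bp

Scanning the template, TGGAGATTGCCCAA occurs at positions 1–14; this primer anneals to the bottom strand there with its 3' end pointing downstream.
Reverse complement of the reverse primer: ACTTGAAACCCGATCGTCGT. This occurs on the top strand at positions 61–80.
The product runs from position 1 to position 80, so its length is 80 − 1 + 1 = 80 bp.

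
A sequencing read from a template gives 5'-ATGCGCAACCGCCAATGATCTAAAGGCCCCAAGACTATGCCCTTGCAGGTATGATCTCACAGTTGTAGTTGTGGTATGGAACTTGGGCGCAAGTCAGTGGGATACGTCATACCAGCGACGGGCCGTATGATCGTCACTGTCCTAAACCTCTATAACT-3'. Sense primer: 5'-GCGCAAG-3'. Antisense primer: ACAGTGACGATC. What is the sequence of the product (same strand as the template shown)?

5'-GCGCAAGTCAGTGGGATACGTCATACCAGCGACGGGCCGTATGATCGTCACTGT-3'

Scanning the template, GCGCAAG occurs at positions 87–93; this primer anneals to the bottom strand there with its 3' end pointing downstream.
Reverse complement of the reverse primer: GATCGTCACTGT. This occurs on the top strand at positions 129–140.
The product is the template from position 87 through 140 (54 bp).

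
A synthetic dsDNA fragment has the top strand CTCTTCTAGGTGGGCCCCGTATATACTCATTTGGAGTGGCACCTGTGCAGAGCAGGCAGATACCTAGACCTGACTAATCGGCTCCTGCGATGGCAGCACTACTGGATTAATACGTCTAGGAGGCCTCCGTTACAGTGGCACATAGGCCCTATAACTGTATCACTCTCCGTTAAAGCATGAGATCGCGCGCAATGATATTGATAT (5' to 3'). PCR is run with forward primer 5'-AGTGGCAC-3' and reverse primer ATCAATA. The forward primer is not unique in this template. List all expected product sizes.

The forward primer AGTGGCAC matches the top strand at positions 35–42, 134–141.
The reverse primer's reverse complement is TATTGAT, matching at positions 196–202.
Each forward site pairs with the reverse site to give a product ending at position 202: sizes 168, 69 bp.

168 bp, 69 bp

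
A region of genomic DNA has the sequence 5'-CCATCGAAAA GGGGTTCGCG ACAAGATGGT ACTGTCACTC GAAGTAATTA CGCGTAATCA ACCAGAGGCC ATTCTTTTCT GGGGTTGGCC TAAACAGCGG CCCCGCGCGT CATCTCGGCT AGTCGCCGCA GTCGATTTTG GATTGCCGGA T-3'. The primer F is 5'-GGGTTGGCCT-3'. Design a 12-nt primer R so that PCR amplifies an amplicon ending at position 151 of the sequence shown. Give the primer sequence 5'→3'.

The forward primer binds at positions 82–91; the product's 3' end on the top strand is position 151.
The reverse primer anneals to the top strand over positions 140–151, i.e. to GGATTGCCGGAT.
Its sequence written 5'→3' is the reverse complement: ATCCGGCAATCC.

5'-ATCCGGCAATCC-3'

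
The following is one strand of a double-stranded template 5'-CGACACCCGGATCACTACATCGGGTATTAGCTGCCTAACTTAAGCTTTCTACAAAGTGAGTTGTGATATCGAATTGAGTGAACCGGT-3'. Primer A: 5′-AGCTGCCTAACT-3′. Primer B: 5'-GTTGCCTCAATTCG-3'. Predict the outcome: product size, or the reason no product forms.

No product — primer B has no binding site in the template.

Primer B (GTTGCCTCAATTCG) does not match the top strand, and its reverse complement CGAATTGAGGCAAC does not match either.
With no annealing site for primer B, no amplification occurs.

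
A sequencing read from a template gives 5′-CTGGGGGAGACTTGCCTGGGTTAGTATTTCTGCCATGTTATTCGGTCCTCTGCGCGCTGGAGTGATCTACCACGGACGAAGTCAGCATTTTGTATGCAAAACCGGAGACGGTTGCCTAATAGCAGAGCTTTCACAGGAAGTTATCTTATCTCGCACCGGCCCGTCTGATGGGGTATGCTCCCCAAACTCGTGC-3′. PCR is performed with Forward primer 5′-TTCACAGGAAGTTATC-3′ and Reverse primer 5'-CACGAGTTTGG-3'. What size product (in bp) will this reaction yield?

63 bp

The forward primer matches the template at positions 130–145.
Taking the reverse complement of CACGAGTTTGG gives CCAAACTCGTG, found at positions 182–192 on the template; the primer anneals here to the top strand with its 3' end pointing upstream.
The product runs from position 130 to position 192, so its length is 192 − 130 + 1 = 63 bp.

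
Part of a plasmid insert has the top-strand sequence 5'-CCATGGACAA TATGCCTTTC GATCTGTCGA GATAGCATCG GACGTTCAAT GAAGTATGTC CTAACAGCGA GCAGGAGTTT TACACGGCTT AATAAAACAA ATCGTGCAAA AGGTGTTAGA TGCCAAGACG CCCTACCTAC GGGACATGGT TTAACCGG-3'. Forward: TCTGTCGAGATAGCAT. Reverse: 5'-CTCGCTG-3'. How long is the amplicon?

Forward primer TCTGTCGAGATAGCAT is found on the top strand at positions 23–38.
Reverse complement of the reverse primer: CAGCGAG. This occurs on the top strand at positions 65–71.
Amplicon spans positions 23–71: 49 bp.

49 bp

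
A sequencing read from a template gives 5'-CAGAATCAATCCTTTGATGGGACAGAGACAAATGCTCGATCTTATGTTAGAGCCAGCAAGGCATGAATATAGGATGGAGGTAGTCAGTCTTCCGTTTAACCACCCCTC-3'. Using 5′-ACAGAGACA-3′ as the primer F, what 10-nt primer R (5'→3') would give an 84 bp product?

The forward primer binds at positions 22–30, so an 84 bp product ends at position 22 + 84 − 1 = 105.
The reverse primer anneals to the top strand over positions 96–105, i.e. to TTAACCACCC.
Its sequence written 5'→3' is the reverse complement: GGGTGGTTAA.

5'-GGGTGGTTAA-3'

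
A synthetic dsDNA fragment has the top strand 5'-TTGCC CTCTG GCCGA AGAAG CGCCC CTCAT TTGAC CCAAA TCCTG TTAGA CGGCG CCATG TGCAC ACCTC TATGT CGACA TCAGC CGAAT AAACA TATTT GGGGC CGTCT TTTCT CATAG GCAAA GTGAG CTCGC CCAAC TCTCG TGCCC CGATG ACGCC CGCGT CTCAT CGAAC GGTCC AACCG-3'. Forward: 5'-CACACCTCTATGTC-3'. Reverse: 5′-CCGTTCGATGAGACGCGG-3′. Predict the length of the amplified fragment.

Scanning the template, CACACCTCTATGTC occurs at positions 63–76; this primer anneals to the bottom strand there with its 3' end pointing downstream.
Reverse complement of the reverse primer: CCGCGTCTCATCGAACGG. This occurs on the top strand at positions 160–177.
Product length = (reverse-primer end) − (forward-primer start) + 1 = 177 − 63 + 1 = 115 bp.

115 bp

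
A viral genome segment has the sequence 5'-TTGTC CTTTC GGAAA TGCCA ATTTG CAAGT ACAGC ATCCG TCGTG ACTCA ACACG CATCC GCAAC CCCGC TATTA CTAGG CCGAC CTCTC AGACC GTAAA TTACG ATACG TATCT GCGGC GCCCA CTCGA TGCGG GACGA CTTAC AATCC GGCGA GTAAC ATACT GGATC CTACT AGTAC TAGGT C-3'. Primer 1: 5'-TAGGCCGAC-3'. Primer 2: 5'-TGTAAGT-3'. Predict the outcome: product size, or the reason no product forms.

Primer 1 (TAGGCCGAC) matches the top strand at positions 77–85; it acts as a forward primer.
Primer 2's reverse complement is ACTTACA, matching the top strand at positions 140–146; it acts as a reverse primer.
The 3' ends face each other across positions 77–146, giving a 70 bp product.

Yes — a 70 bp product.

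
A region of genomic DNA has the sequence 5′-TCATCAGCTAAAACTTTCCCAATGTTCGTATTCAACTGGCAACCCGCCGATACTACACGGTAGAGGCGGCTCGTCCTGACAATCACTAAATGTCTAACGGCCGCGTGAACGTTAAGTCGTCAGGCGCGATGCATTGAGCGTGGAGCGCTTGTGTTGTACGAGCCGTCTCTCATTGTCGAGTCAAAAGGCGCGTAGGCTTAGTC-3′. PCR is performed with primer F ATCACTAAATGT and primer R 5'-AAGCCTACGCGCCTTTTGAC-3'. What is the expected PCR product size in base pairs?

The forward primer matches the template at positions 82–93.
Reverse complement of the reverse primer: GTCAAAAGGCGCGTAGGCTT. This occurs on the top strand at positions 180–199.
The product runs from position 82 to position 199, so its length is 199 − 82 + 1 = 118 bp.

118 bp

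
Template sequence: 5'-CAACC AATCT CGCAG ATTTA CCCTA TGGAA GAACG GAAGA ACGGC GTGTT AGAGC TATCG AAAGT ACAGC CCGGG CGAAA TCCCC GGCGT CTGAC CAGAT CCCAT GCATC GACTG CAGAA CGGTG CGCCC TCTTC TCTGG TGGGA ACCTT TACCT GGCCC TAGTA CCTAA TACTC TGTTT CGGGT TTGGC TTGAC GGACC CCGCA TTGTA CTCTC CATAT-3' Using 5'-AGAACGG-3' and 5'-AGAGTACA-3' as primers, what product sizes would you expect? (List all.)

185 bp, 177 bp, 98 bp

The forward primer AGAACGG matches the top strand at positions 30–36, 38–44, 117–123.
The reverse primer's reverse complement is TGTACTCT, matching at positions 207–214.
Each forward site pairs with the reverse site to give a product ending at position 214: sizes 185, 177, 98 bp.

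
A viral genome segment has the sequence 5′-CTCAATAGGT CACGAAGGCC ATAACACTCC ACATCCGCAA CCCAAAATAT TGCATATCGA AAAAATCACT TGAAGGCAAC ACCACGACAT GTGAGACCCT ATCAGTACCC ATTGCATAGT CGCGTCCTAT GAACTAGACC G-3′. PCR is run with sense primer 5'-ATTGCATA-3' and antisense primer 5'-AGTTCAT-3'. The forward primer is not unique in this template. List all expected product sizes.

87 bp, 25 bp

The forward primer ATTGCATA matches the top strand at positions 49–56, 111–118.
The reverse primer's reverse complement is ATGAACT, matching at positions 129–135.
Each forward site pairs with the reverse site to give a product ending at position 135: sizes 87, 25 bp.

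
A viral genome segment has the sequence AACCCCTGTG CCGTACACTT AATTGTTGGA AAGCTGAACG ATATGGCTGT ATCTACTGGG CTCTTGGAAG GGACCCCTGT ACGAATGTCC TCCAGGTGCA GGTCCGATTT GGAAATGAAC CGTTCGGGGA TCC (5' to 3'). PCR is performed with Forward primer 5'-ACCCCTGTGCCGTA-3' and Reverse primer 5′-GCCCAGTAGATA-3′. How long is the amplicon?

Forward primer ACCCCTGTGCCGTA is found on the top strand at positions 2–15.
Reverse complement of the reverse primer: TATCTACTGGGC. This occurs on the top strand at positions 50–61.
Amplicon spans positions 2–61: 60 bp.

60 bp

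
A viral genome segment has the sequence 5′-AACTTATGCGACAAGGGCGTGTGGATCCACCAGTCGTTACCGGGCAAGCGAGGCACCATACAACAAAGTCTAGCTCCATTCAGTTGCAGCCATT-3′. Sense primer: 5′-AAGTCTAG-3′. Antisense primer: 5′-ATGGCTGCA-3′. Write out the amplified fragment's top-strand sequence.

The forward primer matches the template at positions 66–73.
The reverse primer's reverse complement is TGCAGCCAT, which matches the template at positions 85–93.
The product is the template from position 66 through 93 (28 bp).

5'-AAGTCTAGCTCCATTCAGTTGCAGCCAT-3'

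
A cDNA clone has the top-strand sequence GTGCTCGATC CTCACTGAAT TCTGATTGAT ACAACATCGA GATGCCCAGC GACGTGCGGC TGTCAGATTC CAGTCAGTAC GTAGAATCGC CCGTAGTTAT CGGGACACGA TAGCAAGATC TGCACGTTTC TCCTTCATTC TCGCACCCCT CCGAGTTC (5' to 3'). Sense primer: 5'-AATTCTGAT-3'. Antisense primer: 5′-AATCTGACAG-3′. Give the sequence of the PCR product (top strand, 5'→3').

5'-AATTCTGATTGATACAACATCGAGATGCCCAGCGACGTGCGGCTGTCAGATT-3'

The forward primer matches the template at positions 18–26.
Reverse complement of the reverse primer: CTGTCAGATT. This occurs on the top strand at positions 60–69.
The product is the template from position 18 through 69 (52 bp).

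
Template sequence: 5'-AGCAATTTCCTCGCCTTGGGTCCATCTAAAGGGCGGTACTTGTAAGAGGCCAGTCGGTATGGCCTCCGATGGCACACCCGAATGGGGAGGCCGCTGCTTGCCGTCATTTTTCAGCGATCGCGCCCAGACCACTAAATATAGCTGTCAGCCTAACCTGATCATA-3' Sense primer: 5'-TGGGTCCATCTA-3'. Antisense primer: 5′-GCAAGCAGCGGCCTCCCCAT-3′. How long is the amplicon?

85 bp

Forward primer TGGGTCCATCTA is found on the top strand at positions 17–28.
The reverse primer's reverse complement is ATGGGGAGGCCGCTGCTTGC, which matches the template at positions 82–101.
Product length = (reverse-primer end) − (forward-primer start) + 1 = 101 − 17 + 1 = 85 bp.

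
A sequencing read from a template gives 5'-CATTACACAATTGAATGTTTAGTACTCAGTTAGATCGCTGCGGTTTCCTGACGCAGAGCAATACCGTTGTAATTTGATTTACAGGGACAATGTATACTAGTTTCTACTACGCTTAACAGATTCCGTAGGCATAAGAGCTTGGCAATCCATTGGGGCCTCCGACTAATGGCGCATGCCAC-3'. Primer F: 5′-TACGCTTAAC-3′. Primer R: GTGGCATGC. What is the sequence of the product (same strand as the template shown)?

Forward primer TACGCTTAAC is found on the top strand at positions 108–117.
The reverse primer's reverse complement is GCATGCCAC, which matches the template at positions 171–179.
The product is the template from position 108 through 179 (72 bp).

5'-TACGCTTAACAGATTCCGTAGGCATAAGAGCTTGGCAATCCATTGGGGCCTCCGACTAATGGCGCATGCCAC-3'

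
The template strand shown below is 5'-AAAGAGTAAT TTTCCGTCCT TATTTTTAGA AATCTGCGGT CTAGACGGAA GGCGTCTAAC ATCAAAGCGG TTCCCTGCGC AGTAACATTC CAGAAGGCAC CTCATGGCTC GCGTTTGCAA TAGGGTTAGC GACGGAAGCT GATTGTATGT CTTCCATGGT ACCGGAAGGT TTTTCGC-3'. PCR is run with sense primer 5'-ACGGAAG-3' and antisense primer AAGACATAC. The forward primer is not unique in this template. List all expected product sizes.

The forward primer ACGGAAG matches the top strand at positions 45–51, 132–138.
The reverse primer's reverse complement is GTATGTCTT, matching at positions 145–153.
Each forward site pairs with the reverse site to give a product ending at position 153: sizes 109, 22 bp.

109 bp, 22 bp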